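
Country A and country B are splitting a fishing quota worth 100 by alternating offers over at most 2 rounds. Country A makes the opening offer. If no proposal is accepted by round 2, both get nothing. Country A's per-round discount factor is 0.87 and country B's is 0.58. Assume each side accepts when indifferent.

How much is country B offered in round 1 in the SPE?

Round 2 (country B proposes): country A will accept anything ≥ 0, so country B offers 0 and keeps 100.
Round 1 (country A proposes): country B can get 100 next round, worth 0.58 × 100 = 58 now; country A offers that and keeps 42.

58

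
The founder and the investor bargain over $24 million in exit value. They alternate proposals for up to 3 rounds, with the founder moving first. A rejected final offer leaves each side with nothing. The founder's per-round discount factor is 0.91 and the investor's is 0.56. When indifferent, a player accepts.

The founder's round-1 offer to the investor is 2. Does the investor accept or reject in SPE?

Accept

Round 3 (the founder proposes): the investor will accept anything ≥ 0, so the founder offers 0 and keeps 24.
Round 2 (the investor proposes): the founder can get 24 next round, worth 0.91 × 24 = 21.84 now, so the investor offers 21.84, keeping 2.16.
So by rejecting in round 1, the investor gets 2.16 next round, worth 0.56 × 2.16 = 1.2096 now.
Offer 2 ≥ 1.2096, so the investor accepts.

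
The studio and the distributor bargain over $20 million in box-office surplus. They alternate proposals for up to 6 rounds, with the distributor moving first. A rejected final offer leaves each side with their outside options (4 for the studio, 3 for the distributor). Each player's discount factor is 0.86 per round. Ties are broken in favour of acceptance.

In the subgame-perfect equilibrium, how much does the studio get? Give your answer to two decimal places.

Round 6 (the studio proposes): the distributor gets 3 if talks fail, so the studio offers 3 and keeps 17.
Round 5 (the distributor proposes): the studio can get 17 next round, worth 0.86 × 17 = 14.62 now; the distributor offers that and keeps 5.38.
Round 4 (the studio proposes): the distributor can get 5.38 next round, worth 0.86 × 5.38 = 4.6268 now; the studio offers that and keeps 15.3732.
Round 3 (the distributor proposes): the studio can get 15.3732 next round, worth 0.86 × 15.3732 = 13.220952 now, so the distributor offers 13.220952, keeping 6.779048.
Round 2 (the studio proposes): the distributor can get 6.779048 next round, worth 0.86 × 6.779048 = 5.82998128 now, so the studio offers 5.82998128, keeping 14.17001872.
Round 1 (the distributor proposes): the studio can get 14.17001872 next round, worth 0.86 × 14.17001872 = 12.1862160992 now. The distributor offers 12.1862160992 and keeps 20 − 12.1862160992 = 7.8137839008.

12.19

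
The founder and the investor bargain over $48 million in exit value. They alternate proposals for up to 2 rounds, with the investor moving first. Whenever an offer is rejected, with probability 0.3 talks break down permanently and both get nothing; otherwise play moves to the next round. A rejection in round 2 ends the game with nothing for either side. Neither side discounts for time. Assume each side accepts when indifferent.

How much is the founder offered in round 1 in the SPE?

33.6

Round 2 (the founder proposes): rejection yields 0 for the investor; the founder offers 0 and keeps 48.
Round 1 (the investor proposes): rejecting gives the founder an expected 0.7 × 48 = 33.6. The investor offers 33.6 and keeps 48 − 33.6 = 14.4.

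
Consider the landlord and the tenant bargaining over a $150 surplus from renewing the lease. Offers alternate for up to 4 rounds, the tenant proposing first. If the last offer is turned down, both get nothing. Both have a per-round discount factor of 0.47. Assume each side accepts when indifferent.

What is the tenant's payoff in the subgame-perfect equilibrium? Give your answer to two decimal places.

97.06

Round 4 (the landlord proposes): the tenant will accept anything ≥ 0, so the landlord offers 0 and keeps 150.
Round 3 (the tenant proposes): the landlord can get 150 next round, worth 0.47 × 150 = 70.5 now, so the tenant offers 70.5, keeping 79.5.
Round 2 (the landlord proposes): the tenant can get 79.5 next round, worth 0.47 × 79.5 = 37.365 now. The landlord offers 37.365 and keeps 150 − 37.365 = 112.635.
Round 1 (the tenant proposes): the landlord can get 112.635 next round, worth 0.47 × 112.635 = 52.93845 now; the tenant offers that and keeps 97.06155.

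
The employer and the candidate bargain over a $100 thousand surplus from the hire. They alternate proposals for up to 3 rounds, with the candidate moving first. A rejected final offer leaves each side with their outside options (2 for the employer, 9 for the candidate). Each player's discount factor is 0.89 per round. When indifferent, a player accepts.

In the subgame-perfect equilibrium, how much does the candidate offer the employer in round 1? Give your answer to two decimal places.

Round 3 (the candidate proposes): the employer gets 2 if talks fail, so the candidate offers 2 and keeps 98.
Round 2 (the employer proposes): the candidate can get 98 next round, worth 0.89 × 98 = 87.22 now; the employer offers that and keeps 12.78.
Round 1 (the candidate proposes): the employer can get 12.78 next round, worth 0.89 × 12.78 = 11.3742 now. The candidate offers 11.3742 and keeps 100 − 11.3742 = 88.6258.

11.37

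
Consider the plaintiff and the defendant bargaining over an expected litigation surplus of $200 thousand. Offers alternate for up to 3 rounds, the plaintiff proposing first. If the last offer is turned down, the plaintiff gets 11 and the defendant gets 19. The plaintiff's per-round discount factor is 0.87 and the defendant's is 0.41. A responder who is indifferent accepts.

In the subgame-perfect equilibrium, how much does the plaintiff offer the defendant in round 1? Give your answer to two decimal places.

Round 3 (the plaintiff proposes): the defendant gets 19 if talks fail, so the plaintiff offers 19 and keeps 181.
Round 2 (the defendant proposes): the plaintiff can get 181 next round, worth 0.87 × 181 = 157.47 now; the defendant offers that and keeps 42.53.
Round 1 (the plaintiff proposes): the defendant can get 42.53 next round, worth 0.41 × 42.53 = 17.4373 now; the plaintiff offers that and keeps 182.5627.

17.44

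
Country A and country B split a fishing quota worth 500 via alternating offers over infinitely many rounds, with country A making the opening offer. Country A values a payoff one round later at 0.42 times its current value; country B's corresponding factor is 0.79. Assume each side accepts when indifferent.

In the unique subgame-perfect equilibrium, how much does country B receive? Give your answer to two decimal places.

342.86

Let x be country A's share when country A proposes and y be country B's share when country B proposes.
Country B accepts iff offered ≥ 0.79·y, so x = 500 − 0.79y. Symmetrically y = 500 − 0.42x.
Substituting: x = 500 − 0.79(500 − 0.42x), giving x(1 − 0.42·0.79) = 500(1 − 0.79).
So x = 500 × 0.21 / 0.6682 ≈ 157.1386, and country B receives 500 − x ≈ 342.8614.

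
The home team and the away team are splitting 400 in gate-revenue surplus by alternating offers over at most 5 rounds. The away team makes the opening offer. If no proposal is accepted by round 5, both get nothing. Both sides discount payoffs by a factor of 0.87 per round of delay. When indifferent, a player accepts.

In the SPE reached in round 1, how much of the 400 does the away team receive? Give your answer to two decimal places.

Work backward from the last round.
Round 5 (the away team proposes): rejection yields 0 for the home team; the away team offers 0 and keeps 400.
Round 4 (the home team proposes): the away team can get 400 next round, worth 0.87 × 400 = 348 now. The home team offers 348 and keeps 400 − 348 = 52.
Round 3 (the away team proposes): the home team can get 52 next round, worth 0.87 × 52 = 45.24 now; the away team offers that and keeps 354.76.
Round 2 (the home team proposes): the away team can get 354.76 next round, worth 0.87 × 354.76 = 308.6412 now. The home team offers 308.6412 and keeps 400 − 308.6412 = 91.3588.
Round 1 (the away team proposes): the home team can get 91.3588 next round, worth 0.87 × 91.3588 = 79.482156 now; the away team offers that and keeps 320.517844.

320.52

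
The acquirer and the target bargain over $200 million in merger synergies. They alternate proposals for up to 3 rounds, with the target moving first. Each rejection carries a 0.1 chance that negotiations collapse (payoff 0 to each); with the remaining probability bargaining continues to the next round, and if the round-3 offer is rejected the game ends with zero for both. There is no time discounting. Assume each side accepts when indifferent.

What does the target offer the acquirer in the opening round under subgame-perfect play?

By backward induction:
Round 3 (the target proposes): rejection yields 0 for the acquirer; the target offers 0 and keeps 200.
Round 2 (the acquirer proposes): rejecting gives the target an expected 0.9 × 200 = 180. The acquirer offers 180 and keeps 200 − 180 = 20.
Round 1 (the target proposes): rejecting gives the acquirer an expected 0.9 × 20 = 18, so the target offers 18, keeping 182.

18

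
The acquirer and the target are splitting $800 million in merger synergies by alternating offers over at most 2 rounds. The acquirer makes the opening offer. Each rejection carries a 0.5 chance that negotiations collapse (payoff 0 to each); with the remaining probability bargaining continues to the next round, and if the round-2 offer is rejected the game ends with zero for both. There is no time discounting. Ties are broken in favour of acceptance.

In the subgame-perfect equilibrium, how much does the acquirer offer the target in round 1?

Round 2 (the target proposes): rejection yields 0 for the acquirer; the target offers 0 and keeps 800.
Round 1 (the acquirer proposes): rejecting gives the target an expected 0.5 × 800 = 400, so the acquirer offers 400, keeping 400.

400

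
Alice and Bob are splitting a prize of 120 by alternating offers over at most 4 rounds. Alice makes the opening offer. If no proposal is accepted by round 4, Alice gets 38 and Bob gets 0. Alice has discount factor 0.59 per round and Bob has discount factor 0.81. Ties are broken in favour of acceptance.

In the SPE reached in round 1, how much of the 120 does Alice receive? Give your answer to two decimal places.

48.41

Round 4 (Bob proposes): Alice gets 38 if talks fail, so Bob offers 38 and keeps 82.
Round 3 (Alice proposes): Bob can get 82 next round, worth 0.81 × 82 = 66.42 now. Alice offers 66.42 and keeps 120 − 66.42 = 53.58.
Round 2 (Bob proposes): Alice can get 53.58 next round, worth 0.59 × 53.58 = 31.6122 now. Bob offers 31.6122 and keeps 120 − 31.6122 = 88.3878.
Round 1 (Alice proposes): Bob can get 88.3878 next round, worth 0.81 × 88.3878 = 71.594118 now. Alice offers 71.594118 and keeps 120 − 71.594118 = 48.405882.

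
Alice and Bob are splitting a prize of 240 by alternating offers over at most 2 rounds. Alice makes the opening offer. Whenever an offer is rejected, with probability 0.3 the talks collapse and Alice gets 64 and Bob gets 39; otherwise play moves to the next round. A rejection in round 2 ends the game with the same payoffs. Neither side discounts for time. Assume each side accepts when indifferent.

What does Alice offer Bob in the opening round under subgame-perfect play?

Round 2 (Bob proposes): Alice gets 64 if talks fail, so Bob offers 64 and keeps 176.
Round 1 (Alice proposes): rejecting gives Bob an expected 0.7 × 176 + 0.3 × 39 = 134.9. Alice offers 134.9 and keeps 240 − 134.9 = 105.1.

134.9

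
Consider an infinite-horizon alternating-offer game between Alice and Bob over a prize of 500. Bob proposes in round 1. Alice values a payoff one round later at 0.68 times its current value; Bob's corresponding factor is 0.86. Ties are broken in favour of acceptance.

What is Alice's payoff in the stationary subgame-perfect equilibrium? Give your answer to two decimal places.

114.64

When Bob proposes, Alice accepts any offer worth at least 0.68 times what Alice would get by proposing next round; and vice versa.
This gives x = 500 − 0.68y and y = 500 − 0.86x, where x and y are each side's share when it proposes.
Hence (1 − 0.68·0.86)x = 500(1 − 0.68), i.e. 0.4152·x = 160.
x ≈ 385.3565; Alice's share is 500 − x ≈ 114.6435.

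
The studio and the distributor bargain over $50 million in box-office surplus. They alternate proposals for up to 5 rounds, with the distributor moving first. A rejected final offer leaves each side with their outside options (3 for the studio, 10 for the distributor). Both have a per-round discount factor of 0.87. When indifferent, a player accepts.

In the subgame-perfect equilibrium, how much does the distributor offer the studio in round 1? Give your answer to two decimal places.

11.65

Round 5 (the distributor proposes): the studio gets 3 if talks fail, so the distributor offers 3 and keeps 47.
Round 4 (the studio proposes): the distributor can get 47 next round, worth 0.87 × 47 = 40.89 now. The studio offers 40.89 and keeps 50 − 40.89 = 9.11.
Round 3 (the distributor proposes): the studio can get 9.11 next round, worth 0.87 × 9.11 = 7.9257 now; the distributor offers that and keeps 42.0743.
Round 2 (the studio proposes): the distributor can get 42.0743 next round, worth 0.87 × 42.0743 = 36.604641 now. The studio offers 36.604641 and keeps 50 − 36.604641 = 13.395359.
Round 1 (the distributor proposes): the studio can get 13.395359 next round, worth 0.87 × 13.395359 = 11.65396233 now, so the distributor offers 11.65396233, keeping 38.34603767.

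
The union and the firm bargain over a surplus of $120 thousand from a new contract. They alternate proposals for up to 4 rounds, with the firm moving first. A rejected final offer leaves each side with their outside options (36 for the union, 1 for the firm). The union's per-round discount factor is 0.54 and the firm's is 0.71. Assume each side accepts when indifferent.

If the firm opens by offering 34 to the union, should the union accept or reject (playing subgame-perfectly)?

Work out the union's continuation value if the offer is rejected.
Round 4 (the union proposes): the firm gets 1 if talks fail, so the union offers 1 and keeps 119.
Round 3 (the firm proposes): the union can get 119 next round, worth 0.54 × 119 = 64.26 now; the firm offers that and keeps 55.74.
Round 2 (the union proposes): the firm can get 55.74 next round, worth 0.71 × 55.74 = 39.5754 now; the union offers that and keeps 80.4246.
So by rejecting in round 1, the union gets 80.4246 next round, worth 0.54 × 80.4246 = 43.429284 now.
Offer 34 < 43.429284, so the union rejects.

Reject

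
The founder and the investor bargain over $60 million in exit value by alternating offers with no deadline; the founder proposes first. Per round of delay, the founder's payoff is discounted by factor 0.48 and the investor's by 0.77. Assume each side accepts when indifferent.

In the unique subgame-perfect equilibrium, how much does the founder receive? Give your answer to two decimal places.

21.89

Let x be the founder's share when the founder proposes and y be the investor's share when the investor proposes.
The investor accepts iff offered ≥ 0.77·y, so x = 60 − 0.77y. Symmetrically y = 60 − 0.48x.
Substituting: x = 60 − 0.77(60 − 0.48x), giving x(1 − 0.48·0.77) = 60(1 − 0.77).
So x = 60 × 0.23 / 0.6304 ≈ 21.8909, and the investor receives 60 − x ≈ 38.1091.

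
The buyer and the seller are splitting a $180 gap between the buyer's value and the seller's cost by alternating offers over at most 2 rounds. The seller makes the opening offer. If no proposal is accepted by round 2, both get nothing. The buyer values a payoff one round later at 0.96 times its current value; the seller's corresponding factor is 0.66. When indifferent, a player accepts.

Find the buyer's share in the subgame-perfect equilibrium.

172.8

Round 2 (the buyer proposes): the seller will accept anything ≥ 0, so the buyer offers 0 and keeps 180.
Round 1 (the seller proposes): the buyer can get 180 next round, worth 0.96 × 180 = 172.8 now; the seller offers that and keeps 7.2.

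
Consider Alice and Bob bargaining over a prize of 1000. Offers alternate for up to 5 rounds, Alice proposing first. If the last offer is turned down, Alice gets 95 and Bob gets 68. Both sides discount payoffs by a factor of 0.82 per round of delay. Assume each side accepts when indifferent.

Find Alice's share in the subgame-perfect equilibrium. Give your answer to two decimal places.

722.41

Round 5 (Alice proposes): Bob gets 68 if talks fail, so Alice offers 68 and keeps 932.
Round 4 (Bob proposes): Alice can get 932 next round, worth 0.82 × 932 = 764.24 now. Bob offers 764.24 and keeps 1000 − 764.24 = 235.76.
Round 3 (Alice proposes): Bob can get 235.76 next round, worth 0.82 × 235.76 = 193.3232 now, so Alice offers 193.3232, keeping 806.6768.
Round 2 (Bob proposes): Alice can get 806.6768 next round, worth 0.82 × 806.6768 = 661.474976 now; Bob offers that and keeps 338.525024.
Round 1 (Alice proposes): Bob can get 338.525024 next round, worth 0.82 × 338.525024 = 277.59051968 now, so Alice offers 277.59051968, keeping 722.40948032.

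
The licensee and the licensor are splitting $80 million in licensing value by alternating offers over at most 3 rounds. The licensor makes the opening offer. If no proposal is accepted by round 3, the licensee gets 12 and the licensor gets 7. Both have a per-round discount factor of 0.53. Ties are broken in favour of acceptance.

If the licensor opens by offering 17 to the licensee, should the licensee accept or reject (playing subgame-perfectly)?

Round 3 (the licensor proposes): the licensee gets 12 if talks fail, so the licensor offers 12 and keeps 68.
Round 2 (the licensee proposes): the licensor can get 68 next round, worth 0.53 × 68 = 36.04 now. The licensee offers 36.04 and keeps 80 − 36.04 = 43.96.
So by rejecting in round 1, the licensee gets 43.96 next round, worth 0.53 × 43.96 = 23.2988 now.
Offer 17 < 23.2988, so the licensee rejects.

Reject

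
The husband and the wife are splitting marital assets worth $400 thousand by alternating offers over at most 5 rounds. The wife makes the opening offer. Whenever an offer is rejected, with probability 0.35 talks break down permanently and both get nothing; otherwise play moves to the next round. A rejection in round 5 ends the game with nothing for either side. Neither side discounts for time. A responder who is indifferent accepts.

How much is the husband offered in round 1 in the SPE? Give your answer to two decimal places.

129.45

Round 5 (the wife proposes): the husband will accept anything ≥ 0, so the wife offers 0 and keeps 400.
Round 4 (the husband proposes): rejecting gives the wife an expected 0.65 × 400 = 260; the husband offers that and keeps 140.
Round 3 (the wife proposes): rejecting gives the husband an expected 0.65 × 140 = 91, so the wife offers 91, keeping 309.
Round 2 (the husband proposes): rejecting gives the wife an expected 0.65 × 309 = 200.85, so the husband offers 200.85, keeping 199.15.
Round 1 (the wife proposes): rejecting gives the husband an expected 0.65 × 199.15 = 129.4475, so the wife offers 129.4475, keeping 270.5525.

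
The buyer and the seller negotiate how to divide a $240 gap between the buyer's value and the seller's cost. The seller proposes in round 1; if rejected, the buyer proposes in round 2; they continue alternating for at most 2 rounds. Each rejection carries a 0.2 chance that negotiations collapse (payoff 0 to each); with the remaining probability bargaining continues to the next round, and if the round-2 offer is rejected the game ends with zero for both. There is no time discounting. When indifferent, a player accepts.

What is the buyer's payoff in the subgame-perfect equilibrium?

Round 2 (the buyer proposes): rejection yields 0 for the seller; the buyer offers 0 and keeps 240.
Round 1 (the seller proposes): rejecting gives the buyer an expected 0.8 × 240 = 192; the seller offers that and keeps 48.

192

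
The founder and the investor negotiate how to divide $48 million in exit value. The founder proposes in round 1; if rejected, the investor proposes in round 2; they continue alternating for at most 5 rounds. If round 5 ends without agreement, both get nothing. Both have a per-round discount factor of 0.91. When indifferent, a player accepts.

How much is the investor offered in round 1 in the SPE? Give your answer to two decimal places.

Round 5 (the founder proposes): rejection yields 0 for the investor; the founder offers 0 and keeps 48.
Round 4 (the investor proposes): the founder can get 48 next round, worth 0.91 × 48 = 43.68 now. The investor offers 43.68 and keeps 48 − 43.68 = 4.32.
Round 3 (the founder proposes): the investor can get 4.32 next round, worth 0.91 × 4.32 = 3.9312 now, so the founder offers 3.9312, keeping 44.0688.
Round 2 (the investor proposes): the founder can get 44.0688 next round, worth 0.91 × 44.0688 = 40.102608 now; the investor offers that and keeps 7.897392.
Round 1 (the founder proposes): the investor can get 7.897392 next round, worth 0.91 × 7.897392 = 7.18662672 now; the founder offers that and keeps 40.81337328.

7.19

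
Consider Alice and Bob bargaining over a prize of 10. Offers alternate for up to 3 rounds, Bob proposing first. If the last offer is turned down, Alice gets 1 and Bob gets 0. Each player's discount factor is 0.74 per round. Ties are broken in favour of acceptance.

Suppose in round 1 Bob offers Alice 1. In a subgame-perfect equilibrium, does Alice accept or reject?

Reject

Round 3 (Bob proposes): Alice gets 1 if talks fail, so Bob offers 1 and keeps 9.
Round 2 (Alice proposes): Bob can get 9 next round, worth 0.74 × 9 = 6.66 now; Alice offers that and keeps 3.34.
So by rejecting in round 1, Alice gets 3.34 next round, worth 0.74 × 3.34 = 2.4716 now.
Offer 1 < 2.4716, so Alice rejects.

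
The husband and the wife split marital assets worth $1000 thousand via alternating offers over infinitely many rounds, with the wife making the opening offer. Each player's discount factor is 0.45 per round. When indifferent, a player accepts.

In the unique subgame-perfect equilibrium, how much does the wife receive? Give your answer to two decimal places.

When the wife proposes, the husband accepts any offer worth at least 0.45 times what the husband would get by proposing next round; and vice versa.
This gives x = 1000 − 0.45y and y = 1000 − 0.45x, where x and y are each side's share when it proposes.
Hence (1 − 0.45·0.45)x = 1000(1 − 0.45), i.e. 0.7975·x = 550.
x ≈ 689.6552; the husband's share is 1000 − x ≈ 310.3448.

689.66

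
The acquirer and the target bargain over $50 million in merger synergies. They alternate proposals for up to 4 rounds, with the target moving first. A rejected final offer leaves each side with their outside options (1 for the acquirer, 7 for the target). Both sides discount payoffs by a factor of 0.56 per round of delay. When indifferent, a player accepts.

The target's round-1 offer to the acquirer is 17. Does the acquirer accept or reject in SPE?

Reject

Round 4 (the acquirer proposes): the target gets 7 if talks fail, so the acquirer offers 7 and keeps 43.
Round 3 (the target proposes): the acquirer can get 43 next round, worth 0.56 × 43 = 24.08 now. The target offers 24.08 and keeps 50 − 24.08 = 25.92.
Round 2 (the acquirer proposes): the target can get 25.92 next round, worth 0.56 × 25.92 = 14.5152 now, so the acquirer offers 14.5152, keeping 35.4848.
So by rejecting in round 1, the acquirer gets 35.4848 next round, worth 0.56 × 35.4848 = 19.871488 now.
Offer 17 < 19.871488, so the acquirer rejects.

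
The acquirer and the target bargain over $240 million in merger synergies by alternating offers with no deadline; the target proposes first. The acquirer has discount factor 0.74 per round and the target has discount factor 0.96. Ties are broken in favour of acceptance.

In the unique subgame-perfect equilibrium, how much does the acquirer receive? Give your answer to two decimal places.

In a stationary SPE each proposer offers the other exactly their discounted continuation value.
If the target keeps x when proposing and the acquirer keeps y when proposing, then x = 240 − 0.74y and y = 240 − 0.96x.
Solving: x = 240(1 − 0.74) / (1 − 0.96·0.74) = 62.4 / 0.2896 ≈ 215.4696.
The acquirer gets 240 − 215.4696 ≈ 24.5304.

24.53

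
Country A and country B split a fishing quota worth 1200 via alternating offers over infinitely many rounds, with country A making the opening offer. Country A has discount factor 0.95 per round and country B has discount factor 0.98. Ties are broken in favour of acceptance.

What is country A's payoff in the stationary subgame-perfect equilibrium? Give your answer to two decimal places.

347.83

Let x be country A's share when country A proposes and y be country B's share when country B proposes.
Country B accepts iff offered ≥ 0.98·y, so x = 1200 − 0.98y. Symmetrically y = 1200 − 0.95x.
Substituting: x = 1200 − 0.98(1200 − 0.95x), giving x(1 − 0.95·0.98) = 1200(1 − 0.98).
So x = 1200 × 0.02 / 0.069 ≈ 347.8261, and country B receives 1200 − x ≈ 852.1739.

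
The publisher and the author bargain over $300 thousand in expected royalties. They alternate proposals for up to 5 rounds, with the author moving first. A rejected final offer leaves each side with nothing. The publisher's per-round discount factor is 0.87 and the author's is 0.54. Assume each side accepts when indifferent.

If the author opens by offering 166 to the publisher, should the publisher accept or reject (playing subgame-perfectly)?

Reject

Round 5 (the author proposes): rejection yields 0 for the publisher; the author offers 0 and keeps 300.
Round 4 (the publisher proposes): the author can get 300 next round, worth 0.54 × 300 = 162 now, so the publisher offers 162, keeping 138.
Round 3 (the author proposes): the publisher can get 138 next round, worth 0.87 × 138 = 120.06 now. The author offers 120.06 and keeps 300 − 120.06 = 179.94.
Round 2 (the publisher proposes): the author can get 179.94 next round, worth 0.54 × 179.94 = 97.1676 now, so the publisher offers 97.1676, keeping 202.8324.
So by rejecting in round 1, the publisher gets 202.8324 next round, worth 0.87 × 202.8324 = 176.464188 now.
Offer 166 < 176.464188, so the publisher rejects.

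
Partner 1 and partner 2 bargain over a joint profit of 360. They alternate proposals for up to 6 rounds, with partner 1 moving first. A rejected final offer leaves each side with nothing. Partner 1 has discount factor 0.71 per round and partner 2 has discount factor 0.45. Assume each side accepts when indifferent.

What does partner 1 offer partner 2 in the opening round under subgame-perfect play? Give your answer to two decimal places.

78.53

Round 6 (partner 2 proposes): partner 1 will accept anything ≥ 0, so partner 2 offers 0 and keeps 360.
Round 5 (partner 1 proposes): partner 2 can get 360 next round, worth 0.45 × 360 = 162 now; partner 1 offers that and keeps 198.
Round 4 (partner 2 proposes): partner 1 can get 198 next round, worth 0.71 × 198 = 140.58 now. Partner 2 offers 140.58 and keeps 360 − 140.58 = 219.42.
Round 3 (partner 1 proposes): partner 2 can get 219.42 next round, worth 0.45 × 219.42 = 98.739 now; partner 1 offers that and keeps 261.261.
Round 2 (partner 2 proposes): partner 1 can get 261.261 next round, worth 0.71 × 261.261 = 185.49531 now; partner 2 offers that and keeps 174.50469.
Round 1 (partner 1 proposes): partner 2 can get 174.50469 next round, worth 0.45 × 174.50469 = 78.5271105 now. Partner 1 offers 78.5271105 and keeps 360 − 78.5271105 = 281.4728895.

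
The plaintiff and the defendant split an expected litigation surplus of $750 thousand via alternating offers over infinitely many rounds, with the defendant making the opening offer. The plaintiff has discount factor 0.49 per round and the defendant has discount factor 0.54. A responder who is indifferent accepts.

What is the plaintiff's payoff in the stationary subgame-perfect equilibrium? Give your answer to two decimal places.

229.87

When the defendant proposes, the plaintiff accepts any offer worth at least 0.49 times what the plaintiff would get by proposing next round; and vice versa.
This gives x = 750 − 0.49y and y = 750 − 0.54x, where x and y are each side's share when it proposes.
Hence (1 − 0.49·0.54)x = 750(1 − 0.49), i.e. 0.7354·x = 382.5.
x ≈ 520.1251; the plaintiff's share is 750 − x ≈ 229.8749.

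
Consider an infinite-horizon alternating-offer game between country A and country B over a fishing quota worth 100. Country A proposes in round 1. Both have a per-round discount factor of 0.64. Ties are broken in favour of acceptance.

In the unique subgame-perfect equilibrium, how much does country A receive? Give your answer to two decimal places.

When country A proposes, country B accepts any offer worth at least 0.64 times what country B would get by proposing next round; and vice versa.
This gives x = 100 − 0.64y and y = 100 − 0.64x, where x and y are each side's share when it proposes.
Hence (1 − 0.64·0.64)x = 100(1 − 0.64), i.e. 0.5904·x = 36.
x ≈ 60.9756; country B's share is 100 − x ≈ 39.0244.

60.98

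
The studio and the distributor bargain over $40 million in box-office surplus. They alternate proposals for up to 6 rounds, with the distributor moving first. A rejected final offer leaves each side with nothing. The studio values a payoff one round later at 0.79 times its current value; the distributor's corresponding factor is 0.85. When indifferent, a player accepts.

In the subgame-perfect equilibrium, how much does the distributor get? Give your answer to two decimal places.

Round 6 (the studio proposes): rejection yields 0 for the distributor; the studio offers 0 and keeps 40.
Round 5 (the distributor proposes): the studio can get 40 next round, worth 0.79 × 40 = 31.6 now, so the distributor offers 31.6, keeping 8.4.
Round 4 (the studio proposes): the distributor can get 8.4 next round, worth 0.85 × 8.4 = 7.14 now. The studio offers 7.14 and keeps 40 − 7.14 = 32.86.
Round 3 (the distributor proposes): the studio can get 32.86 next round, worth 0.79 × 32.86 = 25.9594 now. The distributor offers 25.9594 and keeps 40 − 25.9594 = 14.0406.
Round 2 (the studio proposes): the distributor can get 14.0406 next round, worth 0.85 × 14.0406 = 11.93451 now; the studio offers that and keeps 28.06549.
Round 1 (the distributor proposes): the studio can get 28.06549 next round, worth 0.79 × 28.06549 = 22.1717371 now; the distributor offers that and keeps 17.8282629.

17.83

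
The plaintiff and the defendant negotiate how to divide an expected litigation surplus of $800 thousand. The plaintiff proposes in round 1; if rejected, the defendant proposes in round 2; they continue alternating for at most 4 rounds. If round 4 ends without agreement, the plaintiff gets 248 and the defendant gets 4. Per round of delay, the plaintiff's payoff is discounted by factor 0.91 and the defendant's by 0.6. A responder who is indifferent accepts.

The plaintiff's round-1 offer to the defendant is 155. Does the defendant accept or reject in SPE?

Work out the defendant's continuation value if the offer is rejected.
Round 4 (the defendant proposes): the plaintiff gets 248 if talks fail, so the defendant offers 248 and keeps 552.
Round 3 (the plaintiff proposes): the defendant can get 552 next round, worth 0.6 × 552 = 331.2 now. The plaintiff offers 331.2 and keeps 800 − 331.2 = 468.8.
Round 2 (the defendant proposes): the plaintiff can get 468.8 next round, worth 0.91 × 468.8 = 426.608 now, so the defendant offers 426.608, keeping 373.392.
So by rejecting in round 1, the defendant gets 373.392 next round, worth 0.6 × 373.392 = 224.0352 now.
Offer 155 < 224.0352, so the defendant rejects.

Reject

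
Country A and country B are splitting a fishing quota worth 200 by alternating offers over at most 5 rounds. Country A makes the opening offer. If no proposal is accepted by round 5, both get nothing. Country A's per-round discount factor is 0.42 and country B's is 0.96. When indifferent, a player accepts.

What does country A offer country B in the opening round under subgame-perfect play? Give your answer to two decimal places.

Solve by backward induction from round 5.
Round 5 (country A proposes): country B will accept anything ≥ 0, so country A offers 0 and keeps 200.
Round 4 (country B proposes): country A can get 200 next round, worth 0.42 × 200 = 84 now, so country B offers 84, keeping 116.
Round 3 (country A proposes): country B can get 116 next round, worth 0.96 × 116 = 111.36 now; country A offers that and keeps 88.64.
Round 2 (country B proposes): country A can get 88.64 next round, worth 0.42 × 88.64 = 37.2288 now. Country B offers 37.2288 and keeps 200 − 37.2288 = 162.7712.
Round 1 (country A proposes): country B can get 162.7712 next round, worth 0.96 × 162.7712 = 156.260352 now. Country A offers 156.260352 and keeps 200 − 156.260352 = 43.739648.

156.26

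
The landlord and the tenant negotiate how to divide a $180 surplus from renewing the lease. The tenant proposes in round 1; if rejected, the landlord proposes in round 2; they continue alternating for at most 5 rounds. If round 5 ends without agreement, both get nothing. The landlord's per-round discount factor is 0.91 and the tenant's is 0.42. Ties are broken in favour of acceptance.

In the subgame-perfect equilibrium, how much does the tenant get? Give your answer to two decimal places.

Round 5 (the tenant proposes): rejection yields 0 for the landlord; the tenant offers 0 and keeps 180.
Round 4 (the landlord proposes): the tenant can get 180 next round, worth 0.42 × 180 = 75.6 now, so the landlord offers 75.6, keeping 104.4.
Round 3 (the tenant proposes): the landlord can get 104.4 next round, worth 0.91 × 104.4 = 95.004 now; the tenant offers that and keeps 84.996.
Round 2 (the landlord proposes): the tenant can get 84.996 next round, worth 0.42 × 84.996 = 35.69832 now. The landlord offers 35.69832 and keeps 180 − 35.69832 = 144.30168.
Round 1 (the tenant proposes): the landlord can get 144.30168 next round, worth 0.91 × 144.30168 = 131.3145288 now. The tenant offers 131.3145288 and keeps 180 − 131.3145288 = 48.6854712.

48.69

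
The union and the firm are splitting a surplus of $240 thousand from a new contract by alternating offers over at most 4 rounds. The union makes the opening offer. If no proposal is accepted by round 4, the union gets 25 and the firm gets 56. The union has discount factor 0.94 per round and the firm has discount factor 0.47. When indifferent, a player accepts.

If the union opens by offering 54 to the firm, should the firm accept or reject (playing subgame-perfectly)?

Round 4 (the firm proposes): the union gets 25 if talks fail, so the firm offers 25 and keeps 215.
Round 3 (the union proposes): the firm can get 215 next round, worth 0.47 × 215 = 101.05 now, so the union offers 101.05, keeping 138.95.
Round 2 (the firm proposes): the union can get 138.95 next round, worth 0.94 × 138.95 = 130.613 now, so the firm offers 130.613, keeping 109.387.
So by rejecting in round 1, the firm gets 109.387 next round, worth 0.47 × 109.387 = 51.41189 now.
Offer 54 ≥ 51.41189, so the firm accepts.

Accept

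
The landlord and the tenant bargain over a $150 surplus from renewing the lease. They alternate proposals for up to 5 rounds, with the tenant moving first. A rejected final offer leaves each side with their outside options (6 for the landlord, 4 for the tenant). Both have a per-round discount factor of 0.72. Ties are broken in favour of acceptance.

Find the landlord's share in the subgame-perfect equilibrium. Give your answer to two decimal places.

47.53

Round 5 (the tenant proposes): the landlord gets 6 if talks fail, so the tenant offers 6 and keeps 144.
Round 4 (the landlord proposes): the tenant can get 144 next round, worth 0.72 × 144 = 103.68 now, so the landlord offers 103.68, keeping 46.32.
Round 3 (the tenant proposes): the landlord can get 46.32 next round, worth 0.72 × 46.32 = 33.3504 now; the tenant offers that and keeps 116.6496.
Round 2 (the landlord proposes): the tenant can get 116.6496 next round, worth 0.72 × 116.6496 = 83.987712 now. The landlord offers 83.987712 and keeps 150 − 83.987712 = 66.012288.
Round 1 (the tenant proposes): the landlord can get 66.012288 next round, worth 0.72 × 66.012288 = 47.52884736 now; the tenant offers that and keeps 102.47115264.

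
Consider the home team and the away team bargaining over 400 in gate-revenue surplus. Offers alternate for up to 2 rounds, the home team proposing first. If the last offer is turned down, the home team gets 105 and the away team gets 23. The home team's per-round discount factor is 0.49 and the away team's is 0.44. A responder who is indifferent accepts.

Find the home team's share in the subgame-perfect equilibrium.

270.2

Round 2 (the away team proposes): the home team gets 105 if talks fail, so the away team offers 105 and keeps 295.
Round 1 (the home team proposes): the away team can get 295 next round, worth 0.44 × 295 = 129.8 now; the home team offers that and keeps 270.2.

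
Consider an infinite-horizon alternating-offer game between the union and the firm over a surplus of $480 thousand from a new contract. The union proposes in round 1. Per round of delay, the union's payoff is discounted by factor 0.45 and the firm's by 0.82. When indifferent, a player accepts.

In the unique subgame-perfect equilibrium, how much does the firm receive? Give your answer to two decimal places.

343.07

When the union proposes, the firm accepts any offer worth at least 0.82 times what the firm would get by proposing next round; and vice versa.
This gives x = 480 − 0.82y and y = 480 − 0.45x, where x and y are each side's share when it proposes.
Hence (1 − 0.82·0.45)x = 480(1 − 0.82), i.e. 0.631·x = 86.4.
x ≈ 136.9255; the firm's share is 480 − x ≈ 343.0745.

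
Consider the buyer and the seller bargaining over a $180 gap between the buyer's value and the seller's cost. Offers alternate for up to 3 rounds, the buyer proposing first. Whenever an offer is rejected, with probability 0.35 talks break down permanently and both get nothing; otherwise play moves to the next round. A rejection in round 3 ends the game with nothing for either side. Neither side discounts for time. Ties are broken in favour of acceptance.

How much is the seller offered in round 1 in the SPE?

Round 3 (the buyer proposes): the seller will accept anything ≥ 0, so the buyer offers 0 and keeps 180.
Round 2 (the seller proposes): rejecting gives the buyer an expected 0.65 × 180 = 117. The seller offers 117 and keeps 180 − 117 = 63.
Round 1 (the buyer proposes): rejecting gives the seller an expected 0.65 × 63 = 40.95. The buyer offers 40.95 and keeps 180 − 40.95 = 139.05.

40.95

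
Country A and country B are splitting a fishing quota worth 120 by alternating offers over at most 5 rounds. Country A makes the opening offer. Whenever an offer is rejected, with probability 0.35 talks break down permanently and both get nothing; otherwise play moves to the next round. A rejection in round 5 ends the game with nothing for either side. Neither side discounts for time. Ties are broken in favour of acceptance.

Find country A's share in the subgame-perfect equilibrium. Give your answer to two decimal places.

Round 5 (country A proposes): rejection yields 0 for country B; country A offers 0 and keeps 120.
Round 4 (country B proposes): rejecting gives country A an expected 0.65 × 120 = 78; country B offers that and keeps 42.
Round 3 (country A proposes): rejecting gives country B an expected 0.65 × 42 = 27.3, so country A offers 27.3, keeping 92.7.
Round 2 (country B proposes): rejecting gives country A an expected 0.65 × 92.7 = 60.255, so country B offers 60.255, keeping 59.745.
Round 1 (country A proposes): rejecting gives country B an expected 0.65 × 59.745 = 38.83425, so country A offers 38.83425, keeping 81.16575.

81.17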